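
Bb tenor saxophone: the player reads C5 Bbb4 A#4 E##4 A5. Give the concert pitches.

Written C4 on the Bb tenor saxophone sounds as Bb2, a major ninth lower; apply that shift to every note.
C5 gives Bb3
Bbb4 gives Abb3
A#4 gives G#3
E##4 gives D##3
A5 gives G4

Bb3 Abb3 G#3 D##3 G4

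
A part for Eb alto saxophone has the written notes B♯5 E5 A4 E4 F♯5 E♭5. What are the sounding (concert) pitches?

The Eb alto saxophone sounds a major sixth below written, so transpose each written note down a major sixth.
B#5 → D#5
E5 → G4
A4 → C4
E4 → G3
F#5 → A4
Eb5 → Gb4

D#5 G4 C4 G3 A4 Gb4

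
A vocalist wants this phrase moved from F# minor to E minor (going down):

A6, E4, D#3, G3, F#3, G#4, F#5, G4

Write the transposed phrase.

G6 D4 C#3 F3 E3 F#4 E5 F4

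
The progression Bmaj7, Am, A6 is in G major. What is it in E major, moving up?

G major up to E major is a major sixth; each chord root moves by that interval while the quality stays the same.
Bmaj7: root B up a major sixth → G#, giving G#maj7.
Am: root A up a major sixth → F#, giving F#m.
A6: root A up a major sixth → F#, giving F#6.

G#maj7 F#m F#6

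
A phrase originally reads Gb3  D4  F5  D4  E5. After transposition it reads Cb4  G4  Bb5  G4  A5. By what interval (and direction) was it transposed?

Take the first pair: Gb3 → Cb4. G to C spans 4 letter names, so the interval is some kind of fourth.
Gb3 to Cb4 is 5 semitones, which makes it a perfect fourth; the second version is higher, so the direction is up.
Checking another pair — E5 → A5 — gives the same interval.

up a perfect fourth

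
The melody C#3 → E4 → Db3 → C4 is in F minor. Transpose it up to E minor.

F minor to E minor up is a major seventh, so every note moves up by that interval.
C#3 becomes B#3
E4 becomes D#5
Db3 becomes C4
C4 becomes B4

B#3 D#5 C4 B4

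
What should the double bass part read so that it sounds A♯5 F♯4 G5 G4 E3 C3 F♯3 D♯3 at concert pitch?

Written C4 sounds as C3 on the double bass, so concert pitches are written a perfect octave up.
A#5 gives A#6
F#4 gives F#5
G5 gives G6
G4 gives G5
E3 gives E4
C3 gives C4
F#3 gives F#4
D#3 gives D#4

A#6 F#5 G6 G5 E4 C4 F#4 D#4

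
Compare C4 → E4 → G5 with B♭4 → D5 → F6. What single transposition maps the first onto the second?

up a minor seventh

Take the first pair: C4 → Bb4. C to B spans 7 letter names, so the interval is some kind of seventh.
C4 to Bb4 is 10 semitones, which makes it a minor seventh; the second version is higher, so the direction is up.
Checking another pair — G5 → F6 — gives the same interval.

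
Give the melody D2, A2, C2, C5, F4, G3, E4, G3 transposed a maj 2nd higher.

D2 -> E2
A2 -> B2
C2 -> D2
C5 -> D5
F4 -> G4
G3 -> A3
E4 -> F#4
G3 -> A3

E2 B2 D2 D5 G4 A3 F#4 A3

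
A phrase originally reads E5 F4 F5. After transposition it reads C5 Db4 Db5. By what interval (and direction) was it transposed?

From E5 to C5 is 3 letter names — a third of some quality.
C5 to E5 is 4 semitones, which makes it a major third; the second version is lower, so the direction is down.
Checking another pair — F5 → Db5 — gives the same interval.

down a major third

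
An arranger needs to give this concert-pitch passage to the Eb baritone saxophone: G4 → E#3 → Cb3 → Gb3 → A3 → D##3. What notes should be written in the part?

E6 C##5 Ab4 Eb5 F#5 B##4

Written C4 sounds as Eb2 on the Eb baritone saxophone, so concert pitches are written a major thirteenth up.
G4 to E6
E#3 to C##5
Cb3 to Ab4
Gb3 to Eb5
A3 to F#5
D##3 to B##4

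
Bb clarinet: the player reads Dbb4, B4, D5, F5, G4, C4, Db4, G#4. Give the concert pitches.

The Bb clarinet sounds a major second below written, so transpose each written note down a major second.
Dbb4 → Cbb4
B4 → A4
D5 → C5
F5 → Eb5
G4 → F4
C4 → Bb3
Db4 → Cb4
G#4 → F#4

Cbb4 A4 C5 Eb5 F4 Bb3 Cb4 F#4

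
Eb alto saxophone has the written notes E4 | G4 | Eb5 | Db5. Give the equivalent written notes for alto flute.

First find concert pitch: the Eb alto saxophone sounds a major sixth below written, so E4 G4 Eb5 Db5 sounds G3 Bb3 Gb4 Fb4.
Then write for alto flute: it sounds a perfect fourth below written, so the part must be a perfect fourth above concert.
G3 → C4
Bb3 → Eb4
Gb4 → Cb5
Fb4 → Bbb4

C4 Eb4 Cb5 Bbb4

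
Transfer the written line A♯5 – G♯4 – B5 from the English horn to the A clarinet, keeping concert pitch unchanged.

First find concert pitch: the English horn sounds a perfect fifth below written, so A♯5 G♯4 B5 sounds D#5 C#4 E5.
Then write for A clarinet: it sounds a minor third below written, so the part must be a minor third above concert.
D#5 → F#5
C#4 → E4
E5 → G5

F#5 E4 G5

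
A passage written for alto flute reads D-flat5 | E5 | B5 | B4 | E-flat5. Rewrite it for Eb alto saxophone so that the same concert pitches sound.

First find concert pitch: the alto flute sounds a perfect fourth below written, so D-flat5 E5 B5 B4 E-flat5 sounds Ab4 B4 F#5 F#4 Bb4.
Then write for Eb alto saxophone: it sounds a major sixth below written, so the part must be a major sixth above concert.
Ab4 → F5
B4 → G#5
F#5 → D#6
F#4 → D#5
Bb4 → G5

F5 G#5 D#6 D#5 G5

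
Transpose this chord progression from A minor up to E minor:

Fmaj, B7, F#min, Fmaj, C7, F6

Cmaj F#7 C#min Cmaj G7 C6

A minor up to E minor is a perfect fifth; each chord root moves by that interval while the quality stays the same.
Fmaj: root F up a perfect fifth → C, giving Cmaj.
B7: root B up a perfect fifth → F#, giving F#7.
F#min: root F# up a perfect fifth → C#, giving C#min.
Fmaj: root F up a perfect fifth → C, giving Cmaj.
C7: root C up a perfect fifth → G, giving G7.
F6: root F up a perfect fifth → C, giving C6.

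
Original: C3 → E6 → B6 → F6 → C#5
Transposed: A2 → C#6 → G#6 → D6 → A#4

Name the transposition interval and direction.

Take the first pair: C3 → A2. C to A spans 3 letter names, so the interval is some kind of third.
A2 to C3 is 3 semitones, which makes it a minor third; the second version is lower, so the direction is down.
Checking another pair — C#5 → A#4 — gives the same interval.

down a minor third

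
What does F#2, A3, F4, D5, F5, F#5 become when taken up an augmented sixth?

F#2 up an augmented sixth is D##3.
A3 up an augmented sixth is F##4.
F4: a sixth up reaches D, and 10 semitones makes it D#5.
An augmented sixth up from D5 gives B#5.
F5 up an augmented sixth is D#6.
F#5: a sixth up reaches D, and 10 semitones makes it D##6.

D##3 F##4 D#5 B#5 D#6 D##6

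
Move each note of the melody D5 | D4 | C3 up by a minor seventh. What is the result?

C6 C5 Bb3

D5 -> C6
D4 -> C5
C3 -> Bb3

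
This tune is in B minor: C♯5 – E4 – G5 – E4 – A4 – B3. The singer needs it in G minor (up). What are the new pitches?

B minor to G minor up is a minor sixth, so every note moves up by that interval.
C#5 → A5
E4 → C5
G5 → Eb6
E4 → C5
A4 → F5
B3 → G4

A5 C5 Eb6 C5 F5 G4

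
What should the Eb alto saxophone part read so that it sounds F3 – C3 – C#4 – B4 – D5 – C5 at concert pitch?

D4 A3 A#4 G#5 B5 A5

The Eb alto saxophone sounds a major sixth below written, so the written part must be a major sixth above concert — transpose each note up.
F3 gives D4
C3 gives A3
C#4 gives A#4
B4 gives G#5
D5 gives B5
C5 gives A5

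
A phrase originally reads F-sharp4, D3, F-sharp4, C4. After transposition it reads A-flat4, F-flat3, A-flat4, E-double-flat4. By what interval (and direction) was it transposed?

up a diminished third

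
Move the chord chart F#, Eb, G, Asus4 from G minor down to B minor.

A# G B C#sus4

G minor down to B minor is a minor sixth; each chord root moves by that interval while the quality stays the same.
F#: root F# down a minor sixth → A#, giving A#.
Eb: root Eb down a minor sixth → G, giving G.
G: root G down a minor sixth → B, giving B.
Asus4: root A down a minor sixth → C#, giving C#sus4.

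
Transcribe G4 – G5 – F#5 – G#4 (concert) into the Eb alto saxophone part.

Written C4 sounds as Eb3 on the Eb alto saxophone, so concert pitches are written a major sixth up.
G4 becomes E5
G5 becomes E6
F#5 becomes D#6
G#4 becomes E#5

E5 E6 D#6 E#5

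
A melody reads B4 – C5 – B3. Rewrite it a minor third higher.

B4 becomes D5
C5 becomes Eb5
B3 becomes D4

D5 Eb5 D4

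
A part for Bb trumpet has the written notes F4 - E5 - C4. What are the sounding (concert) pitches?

Eb4 D5 Bb3

Written C4 on the Bb trumpet sounds as Bb3, a major second lower; apply that shift to every note.
F4 to Eb4
E5 to D5
C4 to Bb3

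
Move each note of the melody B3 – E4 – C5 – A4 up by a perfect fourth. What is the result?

E4 A4 F5 D5

B3 gives E4
E4 gives A4
C5 gives F5
A4 gives D5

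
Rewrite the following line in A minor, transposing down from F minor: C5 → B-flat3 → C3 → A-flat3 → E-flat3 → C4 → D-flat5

E4 D3 E2 C3 G2 E3 F4

F minor to A minor down is a minor sixth, so every note moves down by that interval.
C5 becomes E4
Bb3 becomes D3
C3 becomes E2
Ab3 becomes C3
Eb3 becomes G2
C4 becomes E3
Db5 becomes F4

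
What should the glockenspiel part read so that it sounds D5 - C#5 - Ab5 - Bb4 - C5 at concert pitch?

D3 C#3 Ab3 Bb2 C3

The glockenspiel sounds a perfect fifteenth above written, so the written part must be a perfect fifteenth below concert — transpose each note down.
D5 becomes D3
C#5 becomes C#3
Ab5 becomes Ab3
Bb4 becomes Bb2
C5 becomes C3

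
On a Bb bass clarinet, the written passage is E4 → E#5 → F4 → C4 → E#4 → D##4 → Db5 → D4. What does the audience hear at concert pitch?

D3 D#4 Eb3 Bb2 D#3 C##3 Cb4 C3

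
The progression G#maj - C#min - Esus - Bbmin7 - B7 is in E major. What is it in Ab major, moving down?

E major down to Ab major is an augmented fifth; each chord root moves by that interval while the quality stays the same.
G#maj: root G# down an augmented fifth → C, giving Cmaj.
C#min: root C# down an augmented fifth → F, giving Fmin.
Esus: root E down an augmented fifth → Ab, giving Absus.
Bbmin7: root Bb down an augmented fifth → Ebb, giving Ebbmin7.
B7: root B down an augmented fifth → Eb, giving Eb7.

Cmaj Fmin Absus Ebbmin7 Eb7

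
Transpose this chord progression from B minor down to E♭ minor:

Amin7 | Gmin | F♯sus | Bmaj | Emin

Dbmin7 Cbmin Bbsus Ebmaj Abmin

B minor down to E♭ minor is an augmented fifth; each chord root moves by that interval while the quality stays the same.
Amin7: root A down an augmented fifth → Db, giving Dbmin7.
Gmin: root G down an augmented fifth → Cb, giving Cbmin.
F♯sus: root F♯ down an augmented fifth → Bb, giving Bbsus.
Bmaj: root B down an augmented fifth → Eb, giving Ebmaj.
Emin: root E down an augmented fifth → Ab, giving Abmin.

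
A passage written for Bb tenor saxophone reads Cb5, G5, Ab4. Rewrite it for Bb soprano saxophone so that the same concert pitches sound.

First find concert pitch: the Bb tenor saxophone sounds a major ninth below written, so Cb5 G5 Ab4 sounds Bbb3 F4 Gb3.
Then write for Bb soprano saxophone: it sounds a major second below written, so the part must be a major second above concert.
Bbb3 → Cb4
F4 → G4
Gb3 → Ab3

Cb4 G4 Ab3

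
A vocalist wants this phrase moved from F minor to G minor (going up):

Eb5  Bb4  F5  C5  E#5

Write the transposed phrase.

F5 C5 G5 D5 F##5

From F up to G is a major second; apply that to each pitch.
Eb5 → F5
Bb4 → C5
F5 → G5
C5 → D5
E#5 → F##5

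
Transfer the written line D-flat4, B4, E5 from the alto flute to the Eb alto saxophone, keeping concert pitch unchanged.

F4 D#5 G#5

First find concert pitch: the alto flute sounds a perfect fourth below written, so D-flat4 B4 E5 sounds Ab3 F#4 B4.
Then write for Eb alto saxophone: it sounds a major sixth below written, so the part must be a major sixth above concert.
Ab3 → F4
F#4 → D#5
B4 → G#5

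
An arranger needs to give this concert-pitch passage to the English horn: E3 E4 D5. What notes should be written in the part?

Written C4 sounds as F3 on the English horn, so concert pitches are written a perfect fifth up.
E3 becomes B3
E4 becomes B4
D5 becomes A5

B3 B4 A5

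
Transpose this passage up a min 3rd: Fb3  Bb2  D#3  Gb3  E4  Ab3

Fb3 up a minor third is Abb3.
Bb2 up a minor third is Db3.
D#3 up a minor third is F#3.
Gb3 up a minor third is Bbb3.
A minor third up from E4 gives G4.
Ab3 up a minor third is Cb4.

Abb3 Db3 F#3 Bbb3 G4 Cb4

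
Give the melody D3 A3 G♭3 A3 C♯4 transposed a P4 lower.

D3 → A2
A3 → E3
Gb3 → Db3
A3 → E3
C#4 → G#3

A2 E3 Db3 E3 G#3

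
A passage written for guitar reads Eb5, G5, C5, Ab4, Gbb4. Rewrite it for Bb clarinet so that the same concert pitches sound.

First find concert pitch: the guitar sounds a perfect octave below written, so Eb5 G5 C5 Ab4 Gbb4 sounds Eb4 G4 C4 Ab3 Gbb3.
Then write for Bb clarinet: it sounds a major second below written, so the part must be a major second above concert.
Eb4 → F4
G4 → A4
C4 → D4
Ab3 → Bb3
Gbb3 → Abb3

F4 A4 D4 Bb3 Abb3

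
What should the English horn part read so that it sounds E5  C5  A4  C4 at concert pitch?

B5 G5 E5 G4

The English horn sounds a perfect fifth below written, so the written part must be a perfect fifth above concert — transpose each note up.
E5 to B5
C5 to G5
A4 to E5
C4 to G4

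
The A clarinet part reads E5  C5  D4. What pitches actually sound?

The A clarinet sounds a minor third below written, so transpose each written note down a minor third.
E5 -> C#5
C5 -> A4
D4 -> B3

C#5 A4 B3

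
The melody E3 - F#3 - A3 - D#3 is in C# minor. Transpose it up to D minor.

C# minor to D minor up is a minor second, so every note moves up by that interval.
E3 → F3
F#3 → G3
A3 → Bb3
D#3 → E3

F3 G3 Bb3 E3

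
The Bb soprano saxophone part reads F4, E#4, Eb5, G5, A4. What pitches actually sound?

Eb4 D#4 Db5 F5 G4

Written C4 on the Bb soprano saxophone sounds as Bb3, a major second lower; apply that shift to every note.
F4 -> Eb4
E#4 -> D#4
Eb5 -> Db5
G5 -> F5
A4 -> G4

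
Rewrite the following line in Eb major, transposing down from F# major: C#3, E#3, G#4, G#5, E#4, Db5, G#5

Bb2 D3 F4 F5 D4 Cbb5 F5

From F# down to Eb is an augmented second; apply that to each pitch.
C#3 becomes Bb2
E#3 becomes D3
G#4 becomes F4
G#5 becomes F5
E#4 becomes D4
Db5 becomes Cbb5
G#5 becomes F5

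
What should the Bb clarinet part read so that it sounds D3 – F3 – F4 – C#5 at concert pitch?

E3 G3 G4 D#5

Written C4 sounds as Bb3 on the Bb clarinet, so concert pitches are written a major second up.
D3 -> E3
F3 -> G3
F4 -> G4
C#5 -> D#5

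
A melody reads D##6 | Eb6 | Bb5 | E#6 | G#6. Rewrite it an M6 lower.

F##5 Gb5 Db5 G#5 B5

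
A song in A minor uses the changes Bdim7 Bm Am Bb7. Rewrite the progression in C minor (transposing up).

A minor up to C minor is a minor third; each chord root moves by that interval while the quality stays the same.
Bdim7: root B up a minor third → D, giving Ddim7.
Bm: root B up a minor third → D, giving Dm.
Am: root A up a minor third → C, giving Cm.
Bb7: root Bb up a minor third → Db, giving Db7.

Ddim7 Dm Cm Db7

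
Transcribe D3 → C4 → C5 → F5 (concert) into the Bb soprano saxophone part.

E3 D4 D5 G5

The Bb soprano saxophone sounds a major second below written, so the written part must be a major second above concert — transpose each note up.
D3 to E3
C4 to D4
C5 to D5
F5 to G5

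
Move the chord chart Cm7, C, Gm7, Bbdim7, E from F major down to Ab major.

F major down to Ab major is a major sixth; each chord root moves by that interval while the quality stays the same.
Cm7: root C down a major sixth → Eb, giving Ebm7.
C: root C down a major sixth → Eb, giving Eb.
Gm7: root G down a major sixth → Bb, giving Bbm7.
Bbdim7: root Bb down a major sixth → Db, giving Dbdim7.
E: root E down a major sixth → G, giving G.

Ebm7 Eb Bbm7 Dbdim7 G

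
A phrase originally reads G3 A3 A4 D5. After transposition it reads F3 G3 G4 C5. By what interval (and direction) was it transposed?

down a major second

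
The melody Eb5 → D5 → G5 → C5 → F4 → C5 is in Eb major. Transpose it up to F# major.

Eb major to F# major up is an augmented second, so every note moves up by that interval.
Eb5 becomes F#5
D5 becomes E#5
G5 becomes A#5
C5 becomes D#5
F4 becomes G#4
C5 becomes D#5

F#5 E#5 A#5 D#5 G#4 D#5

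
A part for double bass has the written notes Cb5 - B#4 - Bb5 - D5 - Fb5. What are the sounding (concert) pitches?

Cb4 B#3 Bb4 D4 Fb4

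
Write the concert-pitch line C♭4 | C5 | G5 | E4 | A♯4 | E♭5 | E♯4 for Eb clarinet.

Ab3 A4 E5 C#4 F##4 C5 C##4

The Eb clarinet sounds a minor third above written, so the written part must be a minor third below concert — transpose each note down.
Cb4 → Ab3
C5 → A4
G5 → E5
E4 → C#4
A#4 → F##4
Eb5 → C5
E#4 → C##4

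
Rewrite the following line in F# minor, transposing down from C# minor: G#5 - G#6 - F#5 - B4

From C# down to F# is a perfect fifth; apply that to each pitch.
G#5 becomes C#5
G#6 becomes C#6
F#5 becomes B4
B4 becomes E4

C#5 C#6 B4 E4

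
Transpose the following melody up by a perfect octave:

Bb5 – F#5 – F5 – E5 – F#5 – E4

Bb6 F#6 F6 E6 F#6 E5

Bb5 gives Bb6
F#5 gives F#6
F5 gives F6
E5 gives E6
F#5 gives F#6
E4 gives E5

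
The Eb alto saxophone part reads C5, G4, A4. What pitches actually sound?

Written C4 on the Eb alto saxophone sounds as Eb3, a major sixth lower; apply that shift to every note.
C5 -> Eb4
G4 -> Bb3
A4 -> C4

Eb4 Bb3 C4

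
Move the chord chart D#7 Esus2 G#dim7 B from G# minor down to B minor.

F#7 Gsus2 Bdim7 D

G# minor down to B minor is a major sixth; each chord root moves by that interval while the quality stays the same.
D#7: root D# down a major sixth → F#, giving F#7.
Esus2: root E down a major sixth → G, giving Gsus2.
G#dim7: root G# down a major sixth → B, giving Bdim7.
B: root B down a major sixth → D, giving D.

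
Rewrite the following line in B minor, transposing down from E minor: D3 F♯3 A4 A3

From E down to B is a perfect fourth; apply that to each pitch.
D3 to A2
F#3 to C#3
A4 to E4
A3 to E3

A2 C#3 E4 E3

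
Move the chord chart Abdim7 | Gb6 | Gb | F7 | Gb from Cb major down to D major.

Bdim7 A6 A G#7 A

Cb major down to D major is a diminished seventh; each chord root moves by that interval while the quality stays the same.
Abdim7: root Ab down a diminished seventh → B, giving Bdim7.
Gb6: root Gb down a diminished seventh → A, giving A6.
Gb: root Gb down a diminished seventh → A, giving A.
F7: root F down a diminished seventh → G#, giving G#7.
Gb: root Gb down a diminished seventh → A, giving A.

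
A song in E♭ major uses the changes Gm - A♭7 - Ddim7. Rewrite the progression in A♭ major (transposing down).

E♭ major down to A♭ major is a perfect fifth; each chord root moves by that interval while the quality stays the same.
Gm: root G down a perfect fifth → C, giving Cm.
A♭7: root A♭ down a perfect fifth → Db, giving Db7.
Ddim7: root D down a perfect fifth → G, giving Gdim7.

Cm Db7 Gdim7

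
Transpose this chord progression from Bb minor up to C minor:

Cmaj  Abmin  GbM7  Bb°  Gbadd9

Dmaj Bbmin AbM7 C° Abadd9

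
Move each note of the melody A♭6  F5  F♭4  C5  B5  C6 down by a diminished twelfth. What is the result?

D5 B3 Bb2 F#3 E#4 F#4

Ab6: a twelfth down reaches D, and 18 semitones makes it D5.
A diminished twelfth down from F5 gives B3.
Fb4 down a diminished twelfth is Bb2.
C5 down a diminished twelfth is F#3.
A diminished twelfth down from B5 gives E#4.
A diminished twelfth down from C6 gives F#4.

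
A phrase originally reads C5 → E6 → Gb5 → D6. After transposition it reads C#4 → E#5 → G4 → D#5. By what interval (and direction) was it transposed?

down a diminished octave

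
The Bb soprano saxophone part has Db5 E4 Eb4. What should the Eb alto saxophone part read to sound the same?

Ab5 B4 Bb4

First find concert pitch: the Bb soprano saxophone sounds a major second below written, so Db5 E4 Eb4 sounds Cb5 D4 Db4.
Then write for Eb alto saxophone: it sounds a major sixth below written, so the part must be a major sixth above concert.
Cb5 → Ab5
D4 → B4
Db4 → Bb4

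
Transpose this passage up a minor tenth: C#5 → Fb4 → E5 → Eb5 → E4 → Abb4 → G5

C#5: a tenth up reaches E, and 15 semitones makes it E6.
Fb4 up a minor tenth is Abb5.
A minor tenth up from E5 gives G6.
Eb5 up a minor tenth is Gb6.
A minor tenth up from E4 gives G5.
A minor tenth up from Abb4 gives Cbb6.
A minor tenth up from G5 gives Bb6.

E6 Abb5 G6 Gb6 G5 Cbb6 Bb6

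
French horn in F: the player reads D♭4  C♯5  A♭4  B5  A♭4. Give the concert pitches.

Written C4 on the French horn in F sounds as F3, a perfect fifth lower; apply that shift to every note.
Db4 to Gb3
C#5 to F#4
Ab4 to Db4
B5 to E5
Ab4 to Db4

Gb3 F#4 Db4 E5 Db4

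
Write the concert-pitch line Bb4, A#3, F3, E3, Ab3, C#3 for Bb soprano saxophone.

C5 B#3 G3 F#3 Bb3 D#3

Written C4 sounds as Bb3 on the Bb soprano saxophone, so concert pitches are written a major second up.
Bb4 -> C5
A#3 -> B#3
F3 -> G3
E3 -> F#3
Ab3 -> Bb3
C#3 -> D#3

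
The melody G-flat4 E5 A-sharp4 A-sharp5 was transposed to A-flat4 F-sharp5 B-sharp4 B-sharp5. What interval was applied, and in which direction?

up a major second

From Gb4 to Ab4 is 2 letter names — a second of some quality.
Gb4 to Ab4 is 2 semitones, which makes it a major second; the second version is higher, so the direction is up.
Checking another pair — A#5 → B#5 — gives the same interval.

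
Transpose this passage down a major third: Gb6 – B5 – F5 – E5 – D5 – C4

Ebb6 G5 Db5 C5 Bb4 Ab3

Gb6 to Ebb6
B5 to G5
F5 to Db5
E5 to C5
D5 to Bb4
C4 to Ab3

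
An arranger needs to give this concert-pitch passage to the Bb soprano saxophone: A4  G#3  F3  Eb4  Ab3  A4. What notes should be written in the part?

B4 A#3 G3 F4 Bb3 B4

Written C4 sounds as Bb3 on the Bb soprano saxophone, so concert pitches are written a major second up.
A4 becomes B4
G#3 becomes A#3
F3 becomes G3
Eb4 becomes F4
Ab3 becomes Bb3
A4 becomes B4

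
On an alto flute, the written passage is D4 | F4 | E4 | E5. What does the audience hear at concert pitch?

The alto flute sounds a perfect fourth below written, so transpose each written note down a perfect fourth.
D4 gives A3
F4 gives C4
E4 gives B3
E5 gives B4

A3 C4 B3 B4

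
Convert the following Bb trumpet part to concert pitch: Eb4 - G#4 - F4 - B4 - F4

Db4 F#4 Eb4 A4 Eb4

Written C4 on the Bb trumpet sounds as Bb3, a major second lower; apply that shift to every note.
Eb4 -> Db4
G#4 -> F#4
F4 -> Eb4
B4 -> A4
F4 -> Eb4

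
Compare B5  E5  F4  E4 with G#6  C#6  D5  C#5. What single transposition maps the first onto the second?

up a major sixth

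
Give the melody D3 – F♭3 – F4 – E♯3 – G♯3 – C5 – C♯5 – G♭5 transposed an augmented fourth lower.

Ab2 Cbb3 Cb4 B2 D3 Gb4 G4 Dbb5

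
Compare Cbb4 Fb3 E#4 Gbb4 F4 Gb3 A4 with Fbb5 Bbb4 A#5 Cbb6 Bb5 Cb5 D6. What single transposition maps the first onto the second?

up a perfect eleventh

From Cbb4 to Fbb5 is 11 letter names — an eleventh of some quality.
Cbb4 to Fbb5 is 17 semitones, which makes it a perfect eleventh; the second version is higher, so the direction is up.
Checking another pair — A4 → D6 — gives the same interval.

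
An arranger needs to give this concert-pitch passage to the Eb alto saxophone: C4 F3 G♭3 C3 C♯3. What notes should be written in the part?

The Eb alto saxophone sounds a major sixth below written, so the written part must be a major sixth above concert — transpose each note up.
C4 to A4
F3 to D4
Gb3 to Eb4
C3 to A3
C#3 to A#3

A4 D4 Eb4 A3 A#3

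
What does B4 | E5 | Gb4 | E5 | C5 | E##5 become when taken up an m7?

B4 → A5
E5 → D6
Gb4 → Fb5
E5 → D6
C5 → Bb5
E##5 → D##6

A5 D6 Fb5 D6 Bb5 D##6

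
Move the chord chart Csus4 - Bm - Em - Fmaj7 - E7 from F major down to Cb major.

Gbsus4 Fm Bbm Cbmaj7 Bb7

F major down to Cb major is an augmented fourth; each chord root moves by that interval while the quality stays the same.
Csus4: root C down an augmented fourth → Gb, giving Gbsus4.
Bm: root B down an augmented fourth → F, giving Fm.
Em: root E down an augmented fourth → Bb, giving Bbm.
Fmaj7: root F down an augmented fourth → Cb, giving Cbmaj7.
E7: root E down an augmented fourth → Bb, giving Bb7.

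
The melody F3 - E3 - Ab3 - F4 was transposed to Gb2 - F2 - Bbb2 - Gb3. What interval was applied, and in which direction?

From F3 to Gb2 is 7 letter names — a seventh of some quality.
Gb2 to F3 is 11 semitones, which makes it a major seventh; the second version is lower, so the direction is down.
Checking another pair — F4 → Gb3 — gives the same interval.

down a major seventh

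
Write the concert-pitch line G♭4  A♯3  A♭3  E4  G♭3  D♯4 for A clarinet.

Bbb4 C#4 Cb4 G4 Bbb3 F#4

The A clarinet sounds a minor third below written, so the written part must be a minor third above concert — transpose each note up.
Gb4 → Bbb4
A#3 → C#4
Ab3 → Cb4
E4 → G4
Gb3 → Bbb3
D#4 → F#4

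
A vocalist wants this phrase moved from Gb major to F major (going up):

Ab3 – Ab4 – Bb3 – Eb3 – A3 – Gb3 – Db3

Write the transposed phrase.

Gb major to F major up is a major seventh, so every note moves up by that interval.
Ab3 to G4
Ab4 to G5
Bb3 to A4
Eb3 to D4
A3 to G#4
Gb3 to F4
Db3 to C4

G4 G5 A4 D4 G#4 F4 C4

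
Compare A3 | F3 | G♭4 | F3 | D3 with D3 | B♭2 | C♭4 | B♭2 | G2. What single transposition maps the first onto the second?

down a perfect fifth

From A3 to D3 is 5 letter names — a fifth of some quality.
D3 to A3 is 7 semitones, which makes it a perfect fifth; the second version is lower, so the direction is down.
Checking another pair — D3 → G2 — gives the same interval.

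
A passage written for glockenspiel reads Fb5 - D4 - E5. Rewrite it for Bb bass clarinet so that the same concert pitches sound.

First find concert pitch: the glockenspiel sounds a perfect fifteenth above written, so Fb5 D4 E5 sounds Fb7 D6 E7.
Then write for Bb bass clarinet: it sounds a major ninth below written, so the part must be a major ninth above concert.
Fb7 → Gb8
D6 → E7
E7 → F#8

Gb8 E7 F#8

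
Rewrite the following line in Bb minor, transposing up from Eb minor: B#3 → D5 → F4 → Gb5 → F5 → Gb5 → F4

F##4 A5 C5 Db6 C6 Db6 C5

Eb minor to Bb minor up is a perfect fifth, so every note moves up by that interval.
B#3 becomes F##4
D5 becomes A5
F4 becomes C5
Gb5 becomes Db6
F5 becomes C6
Gb5 becomes Db6
F4 becomes C5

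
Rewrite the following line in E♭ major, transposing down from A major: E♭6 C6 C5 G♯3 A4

A major to E♭ major down is an augmented fourth, so every note moves down by that interval.
Eb6 -> Bbb5
C6 -> Gb5
C5 -> Gb4
G#3 -> D3
A4 -> Eb4

Bbb5 Gb5 Gb4 D3 Eb4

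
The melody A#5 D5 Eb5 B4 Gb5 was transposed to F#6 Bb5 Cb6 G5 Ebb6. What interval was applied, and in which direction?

up a minor sixth

Take the first pair: A#5 → F#6. A to F spans 6 letter names, so the interval is some kind of sixth.
A#5 to F#6 is 8 semitones, which makes it a minor sixth; the second version is higher, so the direction is up.
Checking another pair — Gb5 → Ebb6 — gives the same interval.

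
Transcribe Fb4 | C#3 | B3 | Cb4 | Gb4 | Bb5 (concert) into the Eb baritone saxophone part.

The Eb baritone saxophone sounds a major thirteenth below written, so the written part must be a major thirteenth above concert — transpose each note up.
Fb4 becomes Db6
C#3 becomes A#4
B3 becomes G#5
Cb4 becomes Ab5
Gb4 becomes Eb6
Bb5 becomes G7

Db6 A#4 G#5 Ab5 Eb6 G7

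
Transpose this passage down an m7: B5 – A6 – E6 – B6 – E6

C#5 B5 F#5 C#6 F#5

B5 → C#5
A6 → B5
E6 → F#5
B6 → C#6
E6 → F#5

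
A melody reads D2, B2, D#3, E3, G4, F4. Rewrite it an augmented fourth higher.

G#2 E#3 G##3 A#3 C#5 B4

D2 -> G#2
B2 -> E#3
D#3 -> G##3
E3 -> A#3
G4 -> C#5
F4 -> B4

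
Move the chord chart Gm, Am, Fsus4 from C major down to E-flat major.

C major down to E-flat major is a major sixth; each chord root moves by that interval while the quality stays the same.
Gm: root G down a major sixth → Bb, giving Bbm.
Am: root A down a major sixth → C, giving Cm.
Fsus4: root F down a major sixth → Ab, giving Absus4.

Bbm Cm Absus4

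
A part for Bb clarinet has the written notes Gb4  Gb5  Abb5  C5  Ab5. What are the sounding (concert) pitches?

Written C4 on the Bb clarinet sounds as Bb3, a major second lower; apply that shift to every note.
Gb4 → Fb4
Gb5 → Fb5
Abb5 → Gbb5
C5 → Bb4
Ab5 → Gb5

Fb4 Fb5 Gbb5 Bb4 Gb5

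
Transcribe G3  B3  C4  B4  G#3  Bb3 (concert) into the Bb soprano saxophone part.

A3 C#4 D4 C#5 A#3 C4

Written C4 sounds as Bb3 on the Bb soprano saxophone, so concert pitches are written a major second up.
G3 → A3
B3 → C#4
C4 → D4
B4 → C#5
G#3 → A#3
Bb3 → C4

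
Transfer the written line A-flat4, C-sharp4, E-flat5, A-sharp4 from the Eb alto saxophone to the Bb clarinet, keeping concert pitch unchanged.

First find concert pitch: the Eb alto saxophone sounds a major sixth below written, so A-flat4 C-sharp4 E-flat5 A-sharp4 sounds Cb4 E3 Gb4 C#4.
Then write for Bb clarinet: it sounds a major second below written, so the part must be a major second above concert.
Cb4 → Db4
E3 → F#3
Gb4 → Ab4
C#4 → D#4

Db4 F#3 Ab4 D#4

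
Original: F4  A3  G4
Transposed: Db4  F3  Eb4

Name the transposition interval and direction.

Take the first pair: F4 → Db4. F to D spans 3 letter names, so the interval is some kind of third.
Db4 to F4 is 4 semitones, which makes it a major third; the second version is lower, so the direction is down.
Checking another pair — G4 → Eb4 — gives the same interval.

down a major third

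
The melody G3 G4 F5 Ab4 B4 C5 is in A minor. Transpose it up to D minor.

A minor to D minor up is a perfect fourth, so every note moves up by that interval.
G3 → C4
G4 → C5
F5 → Bb5
Ab4 → Db5
B4 → E5
C5 → F5

C4 C5 Bb5 Db5 E5 F5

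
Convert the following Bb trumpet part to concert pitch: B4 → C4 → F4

A4 Bb3 Eb4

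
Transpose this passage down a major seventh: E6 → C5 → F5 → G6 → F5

F5 Db4 Gb4 Ab5 Gb4

E6 -> F5
C5 -> Db4
F5 -> Gb4
G6 -> Ab5
F5 -> Gb4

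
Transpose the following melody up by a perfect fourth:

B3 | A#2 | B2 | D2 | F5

B3 gives E4
A#2 gives D#3
B2 gives E3
D2 gives G2
F5 gives Bb5

E4 D#3 E3 G2 Bb5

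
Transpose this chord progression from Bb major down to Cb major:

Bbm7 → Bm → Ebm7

Cbm7 Cm Fbm7

Bb major down to Cb major is a major seventh; each chord root moves by that interval while the quality stays the same.
Bbm7: root Bb down a major seventh → Cb, giving Cbm7.
Bm: root B down a major seventh → C, giving Cm.
Ebm7: root Eb down a major seventh → Fb, giving Fbm7.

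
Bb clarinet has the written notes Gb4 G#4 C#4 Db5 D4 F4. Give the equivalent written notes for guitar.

Fb5 F#5 B4 Cb6 C5 Eb5

First find concert pitch: the Bb clarinet sounds a major second below written, so Gb4 G#4 C#4 Db5 D4 F4 sounds Fb4 F#4 B3 Cb5 C4 Eb4.
Then write for guitar: it sounds a perfect octave below written, so the part must be a perfect octave above concert.
Fb4 → Fb5
F#4 → F#5
B3 → B4
Cb5 → Cb6
C4 → C5
Eb4 → Eb5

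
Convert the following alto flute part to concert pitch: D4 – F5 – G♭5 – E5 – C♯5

Written C4 on the alto flute sounds as G3, a perfect fourth lower; apply that shift to every note.
D4 → A3
F5 → C5
Gb5 → Db5
E5 → B4
C#5 → G#4

A3 C5 Db5 B4 G#4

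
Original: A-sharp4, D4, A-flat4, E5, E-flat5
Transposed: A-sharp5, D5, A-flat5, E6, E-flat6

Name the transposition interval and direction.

Take the first pair: A#4 → A#5. A to A spans 8 letter names, so the interval is some kind of octave.
A#4 to A#5 is 12 semitones, which makes it a perfect octave; the second version is higher, so the direction is up.
Checking another pair — Eb5 → Eb6 — gives the same interval.

up a perfect octave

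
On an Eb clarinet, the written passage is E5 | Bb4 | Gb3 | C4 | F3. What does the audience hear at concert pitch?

Written C4 on the Eb clarinet sounds as Eb4, a minor third higher; apply that shift to every note.
E5 → G5
Bb4 → Db5
Gb3 → Bbb3
C4 → Eb4
F3 → Ab3

G5 Db5 Bbb3 Eb4 Ab3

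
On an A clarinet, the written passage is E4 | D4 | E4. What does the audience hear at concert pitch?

C#4 B3 C#4

The A clarinet sounds a minor third below written, so transpose each written note down a minor third.
E4 gives C#4
D4 gives B3
E4 gives C#4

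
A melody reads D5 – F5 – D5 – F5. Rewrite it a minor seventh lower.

E4 G4 E4 G4

D5 gives E4
F5 gives G4
D5 gives E4
F5 gives G4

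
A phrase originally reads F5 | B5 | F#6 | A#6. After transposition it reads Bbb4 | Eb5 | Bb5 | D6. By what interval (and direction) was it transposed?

From F5 to Bbb4 is 5 letter names — a fifth of some quality.
Bbb4 to F5 is 8 semitones, which makes it an augmented fifth; the second version is lower, so the direction is down.
Checking another pair — A#6 → D6 — gives the same interval.

down an augmented fifth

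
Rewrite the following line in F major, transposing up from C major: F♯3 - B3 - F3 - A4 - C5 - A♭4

From C up to F is a perfect fourth; apply that to each pitch.
F#3 gives B3
B3 gives E4
F3 gives Bb3
A4 gives D5
C5 gives F5
Ab4 gives Db5

B3 E4 Bb3 D5 F5 Db5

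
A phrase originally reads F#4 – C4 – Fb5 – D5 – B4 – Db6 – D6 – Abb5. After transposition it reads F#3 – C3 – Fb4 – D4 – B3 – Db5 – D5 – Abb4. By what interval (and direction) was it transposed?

down a perfect octave

From F#4 to F#3 is 8 letter names — an octave of some quality.
F#3 to F#4 is 12 semitones, which makes it a perfect octave; the second version is lower, so the direction is down.
Checking another pair — Abb5 → Abb4 — gives the same interval.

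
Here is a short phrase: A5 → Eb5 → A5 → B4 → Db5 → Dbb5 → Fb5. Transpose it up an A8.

A#6 E6 A#6 B#5 D6 Db6 F6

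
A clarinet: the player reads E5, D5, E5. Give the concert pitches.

C#5 B4 C#5

Written C4 on the A clarinet sounds as A3, a minor third lower; apply that shift to every note.
E5 gives C#5
D5 gives B4
E5 gives C#5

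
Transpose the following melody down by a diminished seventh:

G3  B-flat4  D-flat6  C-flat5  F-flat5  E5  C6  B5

A#2 C#4 E5 D4 G4 F##4 D#5 C##5

G3 down a diminished seventh is A#2.
Bb4: a seventh down reaches C, and 9 semitones makes it C#4.
A diminished seventh down from Db6 gives E5.
Cb5: a seventh down reaches D, and 9 semitones makes it D4.
Fb5: a seventh down reaches G, and 9 semitones makes it G4.
E5: a seventh down reaches F, and 9 semitones makes it F##4.
C6: a seventh down reaches D, and 9 semitones makes it D#5.
B5: a seventh down reaches C, and 9 semitones makes it C##5.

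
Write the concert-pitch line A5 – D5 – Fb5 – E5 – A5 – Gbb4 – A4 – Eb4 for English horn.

The English horn sounds a perfect fifth below written, so the written part must be a perfect fifth above concert — transpose each note up.
A5 → E6
D5 → A5
Fb5 → Cb6
E5 → B5
A5 → E6
Gbb4 → Dbb5
A4 → E5
Eb4 → Bb4

E6 A5 Cb6 B5 E6 Dbb5 E5 Bb4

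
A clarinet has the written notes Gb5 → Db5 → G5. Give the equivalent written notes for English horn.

First find concert pitch: the A clarinet sounds a minor third below written, so Gb5 Db5 G5 sounds Eb5 Bb4 E5.
Then write for English horn: it sounds a perfect fifth below written, so the part must be a perfect fifth above concert.
Eb5 → Bb5
Bb4 → F5
E5 → B5

Bb5 F5 B5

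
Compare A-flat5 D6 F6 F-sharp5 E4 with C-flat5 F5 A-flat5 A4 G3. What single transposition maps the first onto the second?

down a major sixth

Take the first pair: Ab5 → Cb5. A to C spans 6 letter names, so the interval is some kind of sixth.
Cb5 to Ab5 is 9 semitones, which makes it a major sixth; the second version is lower, so the direction is down.
Checking another pair — E4 → G3 — gives the same interval.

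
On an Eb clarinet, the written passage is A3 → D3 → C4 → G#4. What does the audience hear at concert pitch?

C4 F3 Eb4 B4

Written C4 on the Eb clarinet sounds as Eb4, a minor third higher; apply that shift to every note.
A3 -> C4
D3 -> F3
C4 -> Eb4
G#4 -> B4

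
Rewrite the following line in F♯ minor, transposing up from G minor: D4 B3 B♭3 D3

C#5 A#4 A4 C#4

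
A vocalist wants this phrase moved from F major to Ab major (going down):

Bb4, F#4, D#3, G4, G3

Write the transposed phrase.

Db4 A3 F#2 Bb3 Bb2

From F down to Ab is a major sixth; apply that to each pitch.
Bb4 to Db4
F#4 to A3
D#3 to F#2
G4 to Bb3
G3 to Bb2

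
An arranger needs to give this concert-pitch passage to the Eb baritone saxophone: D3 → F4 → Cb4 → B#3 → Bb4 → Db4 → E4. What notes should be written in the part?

B4 D6 Ab5 G##5 G6 Bb5 C#6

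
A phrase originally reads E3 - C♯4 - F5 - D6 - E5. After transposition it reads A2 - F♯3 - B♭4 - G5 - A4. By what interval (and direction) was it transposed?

From E3 to A2 is 5 letter names — a fifth of some quality.
A2 to E3 is 7 semitones, which makes it a perfect fifth; the second version is lower, so the direction is down.
Checking another pair — E5 → A4 — gives the same interval.

down a perfect fifth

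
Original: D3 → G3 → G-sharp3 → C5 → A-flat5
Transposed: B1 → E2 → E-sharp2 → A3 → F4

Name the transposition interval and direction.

Take the first pair: D3 → B1. D to B spans 10 letter names, so the interval is some kind of tenth.
B1 to D3 is 15 semitones, which makes it a minor tenth; the second version is lower, so the direction is down.
Checking another pair — Ab5 → F4 — gives the same interval.

down a minor tenth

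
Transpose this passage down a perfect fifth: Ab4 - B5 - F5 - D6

Db4 E5 Bb4 G5

Ab4 -> Db4
B5 -> E5
F5 -> Bb4
D6 -> G5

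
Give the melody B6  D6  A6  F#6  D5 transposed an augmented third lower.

B6 becomes Gb6
D6 becomes Bbb5
A6 becomes Fb6
F#6 becomes Db6
D5 becomes Bbb4

Gb6 Bbb5 Fb6 Db6 Bbb4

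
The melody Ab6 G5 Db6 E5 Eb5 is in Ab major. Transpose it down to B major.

Ab major to B major down is a diminished seventh, so every note moves down by that interval.
Ab6 to B5
G5 to A#4
Db6 to E5
E5 to F##4
Eb5 to F#4

B5 A#4 E5 F##4 F#4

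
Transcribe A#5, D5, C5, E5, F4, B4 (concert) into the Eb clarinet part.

Written C4 sounds as Eb4 on the Eb clarinet, so concert pitches are written a minor third down.
A#5 -> F##5
D5 -> B4
C5 -> A4
E5 -> C#5
F4 -> D4
B4 -> G#4

F##5 B4 A4 C#5 D4 G#4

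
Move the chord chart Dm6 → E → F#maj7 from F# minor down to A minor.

Fm6 G Amaj7

F# minor down to A minor is a major sixth; each chord root moves by that interval while the quality stays the same.
Dm6: root D down a major sixth → F, giving Fm6.
E: root E down a major sixth → G, giving G.
F#maj7: root F# down a major sixth → A, giving Amaj7.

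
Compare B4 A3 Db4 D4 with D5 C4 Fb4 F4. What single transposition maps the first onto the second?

Take the first pair: B4 → D5. B to D spans 3 letter names, so the interval is some kind of third.
B4 to D5 is 3 semitones, which makes it a minor third; the second version is higher, so the direction is up.
Checking another pair — D4 → F4 — gives the same interval.

up a minor third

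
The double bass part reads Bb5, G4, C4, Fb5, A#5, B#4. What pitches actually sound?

Bb4 G3 C3 Fb4 A#4 B#3

Written C4 on the double bass sounds as C3, a perfect octave lower; apply that shift to every note.
Bb5 -> Bb4
G4 -> G3
C4 -> C3
Fb5 -> Fb4
A#5 -> A#4
B#4 -> B#3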